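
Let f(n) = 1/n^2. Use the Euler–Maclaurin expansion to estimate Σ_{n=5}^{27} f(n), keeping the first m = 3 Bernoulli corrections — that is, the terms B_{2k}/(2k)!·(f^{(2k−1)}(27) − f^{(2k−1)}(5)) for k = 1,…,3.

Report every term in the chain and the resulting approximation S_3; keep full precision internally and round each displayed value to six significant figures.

S_3 ≈ 0.184963

Integral: ∫_5^27 1/x^2 dx = 0.162963.
½[f(5) + f(27)] = ½[0.0400000 + 0.00137174] = 0.0206859.
So far: 0.183649.
Correction k=1: B_{2}/2! · (f^{(1)}(27) − f^{(1)}(5)) = 1/12 · (-0.000101611 − (-0.0160000)) = 0.00132487.
After k=1: 0.184974.
Correction k=2: B_{4}/4! · (f^{(3)}(27) − f^{(3)}(5)) = −1/720 · (-1.67260e-06 − (-0.00768000)) = -1.06643e-05.
After k=2: 0.184963.
Correction k=3: B_{6}/6! · (f^{(5)}(27) − f^{(5)}(5)) = 1/30240 · (-6.88313e-08 − (-0.00921600)) = 3.04760e-07.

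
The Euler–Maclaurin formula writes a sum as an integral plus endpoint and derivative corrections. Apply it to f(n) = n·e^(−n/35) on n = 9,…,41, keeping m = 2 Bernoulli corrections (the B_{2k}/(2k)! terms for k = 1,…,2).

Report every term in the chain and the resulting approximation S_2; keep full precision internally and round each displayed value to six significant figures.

∫_9^41 x·e^(−x/35) dx evaluates to 366.419.
½[f(9) + f(41)] = ½[6.95932 + 12.7069] = 9.83310.
Integral + boundary = 376.253.
k=1: B_{2}/(2)! × [f^{(1)}(41) − f^{(1)}(9)] = 1/12 × (-0.0531298 − 0.574420) = -0.0522958.
After k=1: 376.200.
k=2: B_{4}/(4)! × [f^{(3)}(41) − f^{(3)}(9)] = −1/720 × (0.000462627 − 0.00173138) = 1.76215e-06.

S_2 ≈ 376.200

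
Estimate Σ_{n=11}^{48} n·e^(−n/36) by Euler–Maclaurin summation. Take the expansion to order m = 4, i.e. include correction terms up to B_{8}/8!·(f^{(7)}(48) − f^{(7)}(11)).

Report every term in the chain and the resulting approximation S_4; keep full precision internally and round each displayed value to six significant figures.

S_4 ≈ 459.731

The integral term ∫_11^48 x·e^(−x/36) dx = 449.402.
Boundary: ½(f(11) + f(48)) = ½(8.10385 + 12.6527) = 10.3783.
Integral + boundary = 459.781.
Order-1 term: 1/12 · (-0.0878657 − 0.511607) = -0.0499561.
Partial sum through k=1: 459.731.
Order-2 term: −1/720 · (0.000338988 − 0.00153166) = 1.65649e-06.
Partial sum through k=2: 459.731.
Order-3 term: 1/30240 · (5.75443e-07 − 2.05908e-06) = -4.90621e-11.
Partial sum through k=3: 459.731.
Order-4 term: −1/1209600 · (6.86204e-10 − 2.26568e-09) = 1.30578e-15.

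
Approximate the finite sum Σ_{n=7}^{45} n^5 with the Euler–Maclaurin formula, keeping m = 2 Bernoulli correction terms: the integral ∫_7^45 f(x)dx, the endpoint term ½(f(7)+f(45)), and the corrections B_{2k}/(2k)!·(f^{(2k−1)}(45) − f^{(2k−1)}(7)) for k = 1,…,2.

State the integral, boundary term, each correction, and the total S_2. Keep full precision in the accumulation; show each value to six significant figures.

S_2 ≈ 1.47792e+09

The integral term ∫_7^45 x^5 dx = 1.38394e+09.
½[f(7) + f(45)] = ½[16807.0 + 1.84528e+08] = 9.22725e+07.
So far: 1.47621e+09.
Correction k=1: B_{2}/2! · (f^{(1)}(45) − f^{(1)}(7)) = 1/12 · (2.05031e+07 − 12005.0) = 1.70759e+06.
Running total after k=1: 1.47792e+09.
Correction k=2: B_{4}/4! · (f^{(3)}(45) − f^{(3)}(7)) = −1/720 · (121500 − 2940.00) = -164.667.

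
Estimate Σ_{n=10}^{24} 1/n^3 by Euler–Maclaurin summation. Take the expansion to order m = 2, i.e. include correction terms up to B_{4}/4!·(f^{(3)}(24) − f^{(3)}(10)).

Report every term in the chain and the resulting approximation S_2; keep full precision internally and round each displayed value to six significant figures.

Integral: ∫_10^24 1/x^3 dx = 0.00413194.
Endpoint term: (f(10) + f(24))/2 = (0.00100000 + 7.23380e-05)/2 = 0.000536169.
Integral + boundary = 0.00466811.
k=1: B_{2}/(2)! × [f^{(1)}(24) − f^{(1)}(10)] = 1/12 × (-9.04225e-06 − (-0.000300000)) = 2.42465e-05.
After k=1: 0.00469236.
k=2: B_{4}/(4)! × [f^{(3)}(24) − f^{(3)}(10)] = −1/720 × (-3.13967e-07 − (-6.00000e-05)) = -8.28973e-08.

S_2 ≈ 0.00469228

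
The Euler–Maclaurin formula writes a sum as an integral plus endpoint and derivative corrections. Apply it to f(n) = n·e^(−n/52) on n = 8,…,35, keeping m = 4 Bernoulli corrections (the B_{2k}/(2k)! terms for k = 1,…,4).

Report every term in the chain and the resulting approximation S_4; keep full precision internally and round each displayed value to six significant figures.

S_4 ≈ 379.553

The integral term ∫_8^35 x·e^(−x/52) dx = 367.243.
Endpoint term: (f(8) + f(35))/2 = (6.85923 + 17.8548)/2 = 12.3570.
Running total after boundary: 379.600.
Correction k=1: B_{2}/2! · (f^{(1)}(35) − f^{(1)}(8)) = 1/12 · (0.166775 − 0.725496) = -0.0465600.
Running total after k=1: 379.553.
Correction k=2: B_{4}/4! · (f^{(3)}(35) − f^{(3)}(8)) = −1/720 · (0.000438997 − 0.000902479) = 6.43725e-07.
Running total after k=2: 379.553.
Correction k=3: B_{6}/6! · (f^{(5)}(35) − f^{(5)}(8)) = 1/30240 · (3.01892e-07 − 5.68289e-07) = -8.80941e-12.
Running total after k=3: 379.553.
Correction k=4: B_{8}/8! · (f^{(7)}(35) − f^{(7)}(8)) = −1/1209600 · (1.63252e-10 − 2.96901e-10) = 1.10490e-16.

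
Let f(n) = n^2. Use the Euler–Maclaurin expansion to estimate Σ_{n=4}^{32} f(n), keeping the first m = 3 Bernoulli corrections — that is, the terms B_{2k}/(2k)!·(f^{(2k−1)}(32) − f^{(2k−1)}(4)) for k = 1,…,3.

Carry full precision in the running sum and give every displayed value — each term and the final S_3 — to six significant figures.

S_3 ≈ 11426.0

Integral: ∫_4^32 x^2 dx = 10901.3.
Boundary: ½(f(4) + f(32)) = ½(16.0000 + 1024.00) = 520.000.
So far: 11421.3.
Correction k=1: B_{2}/2! · (f^{(1)}(32) − f^{(1)}(4)) = 1/12 · (64.0000 − 8.00000) = 4.66667.
After k=1: 11426.0.
Correction k=2: B_{4}/4! · (f^{(3)}(32) − f^{(3)}(4)) = −1/720 · (0.00000 − 0.00000) = 0.00000.
After k=2: 11426.0.
Correction k=3: B_{6}/6! · (f^{(5)}(32) − f^{(5)}(4)) = 1/30240 · (0.00000 − 0.00000) = 0.00000.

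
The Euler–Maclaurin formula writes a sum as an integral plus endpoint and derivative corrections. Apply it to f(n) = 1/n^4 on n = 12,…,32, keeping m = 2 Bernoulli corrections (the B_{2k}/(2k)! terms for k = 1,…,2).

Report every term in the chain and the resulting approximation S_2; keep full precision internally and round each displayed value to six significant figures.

S_2 ≈ 0.000208643

The integral term ∫_12^32 1/x^4 dx = 0.000182729.
Boundary: ½(f(12) + f(32)) = ½(4.82253e-05 + 9.53674e-07) = 2.45895e-05.
Integral + boundary = 0.000207318.
k=1: B_{2}/(2)! × [f^{(1)}(32) − f^{(1)}(12)] = 1/12 × (-1.19209e-07 − (-1.60751e-05)) = 1.32966e-06.
Partial sum through k=1: 0.000208648.
k=2: B_{4}/(4)! × [f^{(3)}(32) − f^{(3)}(12)] = −1/720 × (-3.49246e-09 − (-3.34898e-06)) = -4.64651e-09.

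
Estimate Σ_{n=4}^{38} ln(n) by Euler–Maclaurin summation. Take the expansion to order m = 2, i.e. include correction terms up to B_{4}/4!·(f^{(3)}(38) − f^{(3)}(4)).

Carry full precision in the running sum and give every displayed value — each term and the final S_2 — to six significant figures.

S_2 ≈ 101.176

∫_4^38 ln(x) dx evaluates to 98.6831.
Endpoint term: (f(4) + f(38))/2 = (1.38629 + 3.63759)/2 = 2.51194.
Integral + boundary = 101.195.
Order-1 term: 1/12 · (0.0263158 − 0.250000) = -0.0186404.
Running total after k=1: 101.176.
Order-2 term: −1/720 · (3.64485e-05 − 0.0312500) = 4.33522e-05.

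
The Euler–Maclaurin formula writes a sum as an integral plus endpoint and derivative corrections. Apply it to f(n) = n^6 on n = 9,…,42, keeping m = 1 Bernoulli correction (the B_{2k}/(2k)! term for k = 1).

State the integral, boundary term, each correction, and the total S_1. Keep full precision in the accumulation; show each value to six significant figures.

Integral: ∫_9^42 x^6 dx = 3.29335e+10.
½[f(9) + f(42)] = ½[531441 + 5.48903e+09] = 2.74478e+09.
Integral + boundary = 3.56783e+10.
Correction k=1: B_{2}/2! · (f^{(1)}(42) − f^{(1)}(9)) = 1/12 · (7.84147e+08 − 354294) = 6.53161e+07.

S_1 ≈ 3.57436e+10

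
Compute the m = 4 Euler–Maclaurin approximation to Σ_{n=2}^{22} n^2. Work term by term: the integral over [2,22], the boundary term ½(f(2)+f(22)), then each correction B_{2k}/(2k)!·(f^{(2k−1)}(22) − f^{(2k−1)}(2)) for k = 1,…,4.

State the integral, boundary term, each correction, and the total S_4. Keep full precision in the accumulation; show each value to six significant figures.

S_4 ≈ 3794.00

Integral: ∫_2^22 x^2 dx = 3546.67.
Boundary: ½(f(2) + f(22)) = ½(4.00000 + 484.000) = 244.000.
Integral + boundary = 3790.67.
Order-1 term: 1/12 · (44.0000 − 4.00000) = 3.33333.
Partial sum through k=1: 3794.00.
Order-2 term: −1/720 · (0.00000 − 0.00000) = 0.00000.
Partial sum through k=2: 3794.00.
Order-3 term: 1/30240 · (0.00000 − 0.00000) = 0.00000.
Partial sum through k=3: 3794.00.
Order-4 term: −1/1209600 · (0.00000 − 0.00000) = 0.00000.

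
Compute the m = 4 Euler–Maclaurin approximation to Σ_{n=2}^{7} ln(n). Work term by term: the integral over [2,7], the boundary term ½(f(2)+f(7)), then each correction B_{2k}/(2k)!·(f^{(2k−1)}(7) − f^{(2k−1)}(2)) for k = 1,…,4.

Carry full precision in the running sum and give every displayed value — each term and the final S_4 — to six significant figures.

Integral: ∫_2^7 ln(x) dx = 7.23508.
½[f(2) + f(7)] = ½[0.693147 + 1.94591] = 1.31953.
So far: 8.55461.
Order-1 term: 1/12 · (0.142857 − 0.500000) = -0.0297619.
Partial sum through k=1: 8.52484.
Order-2 term: −1/720 · (0.00583090 − 0.250000) = 0.000339124.
Partial sum through k=2: 8.52518.
Order-3 term: 1/30240 · (0.00142798 − 0.750000) = -2.47544e-05.
Partial sum through k=3: 8.52516.
Order-4 term: −1/1209600 · (0.000874271 − 5.62500) = 4.64957e-06.

S_4 ≈ 8.52516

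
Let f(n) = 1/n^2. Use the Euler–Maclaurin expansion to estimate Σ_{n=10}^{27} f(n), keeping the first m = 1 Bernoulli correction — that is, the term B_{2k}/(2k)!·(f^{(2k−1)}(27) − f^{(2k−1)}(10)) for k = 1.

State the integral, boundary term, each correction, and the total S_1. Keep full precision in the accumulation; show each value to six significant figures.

S_1 ≈ 0.0688070

The integral term ∫_10^27 1/x^2 dx = 0.0629630.
Endpoint term: (f(10) + f(27))/2 = (0.0100000 + 0.00137174)/2 = 0.00568587.
So far: 0.0686488.
Correction k=1: B_{2}/2! · (f^{(1)}(27) − f^{(1)}(10)) = 1/12 · (-0.000101611 − (-0.00200000)) = 0.000158199.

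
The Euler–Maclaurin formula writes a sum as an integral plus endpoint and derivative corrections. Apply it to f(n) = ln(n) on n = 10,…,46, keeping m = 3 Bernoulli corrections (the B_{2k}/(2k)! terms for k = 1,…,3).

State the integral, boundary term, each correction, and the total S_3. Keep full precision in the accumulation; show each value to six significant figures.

S_3 ≈ 120.151

∫_10^46 ln(x) dx evaluates to 117.092.
Boundary: ½(f(10) + f(46)) = ½(2.30259 + 3.82864) = 3.06561.
Running total after boundary: 120.157.
Correction k=1: B_{2}/2! · (f^{(1)}(46) − f^{(1)}(10)) = 1/12 · (0.0217391 − 0.100000) = -0.00652174.
After k=1: 120.151.
Correction k=2: B_{4}/4! · (f^{(3)}(46) − f^{(3)}(10)) = −1/720 · (2.05474e-05 − 0.00200000) = 2.74924e-06.
After k=2: 120.151.
Correction k=3: B_{6}/6! · (f^{(5)}(46) − f^{(5)}(10)) = 1/30240 · (1.16526e-07 − 0.000240000) = -7.93265e-09.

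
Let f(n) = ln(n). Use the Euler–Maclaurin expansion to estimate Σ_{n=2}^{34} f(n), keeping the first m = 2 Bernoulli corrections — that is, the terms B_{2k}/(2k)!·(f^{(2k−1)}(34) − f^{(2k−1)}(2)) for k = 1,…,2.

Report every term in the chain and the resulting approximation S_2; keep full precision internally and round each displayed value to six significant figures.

The integral term ∫_2^34 ln(x) dx = 86.5100.
½[f(2) + f(34)] = ½[0.693147 + 3.52636] = 2.10975.
Running total after boundary: 88.6197.
k=1: B_{2}/(2)! × [f^{(1)}(34) − f^{(1)}(2)] = 1/12 × (0.0294118 − 0.500000) = -0.0392157.
Running total after k=1: 88.5805.
k=2: B_{4}/(4)! × [f^{(3)}(34) − f^{(3)}(2)] = −1/720 × (5.08854e-05 − 0.250000) = 0.000347152.

S_2 ≈ 88.5808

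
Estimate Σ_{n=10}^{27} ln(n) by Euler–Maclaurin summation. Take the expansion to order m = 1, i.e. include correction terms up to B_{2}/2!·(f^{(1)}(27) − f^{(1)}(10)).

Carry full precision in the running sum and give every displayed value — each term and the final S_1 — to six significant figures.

Integral: ∫_10^27 ln(x) dx = 48.9617.
½[f(10) + f(27)] = ½[2.30259 + 3.29584] = 2.79921.
Integral + boundary = 51.7610.
Order-1 term: 1/12 · (0.0370370 − 0.100000) = -0.00524691.

S_1 ≈ 51.7557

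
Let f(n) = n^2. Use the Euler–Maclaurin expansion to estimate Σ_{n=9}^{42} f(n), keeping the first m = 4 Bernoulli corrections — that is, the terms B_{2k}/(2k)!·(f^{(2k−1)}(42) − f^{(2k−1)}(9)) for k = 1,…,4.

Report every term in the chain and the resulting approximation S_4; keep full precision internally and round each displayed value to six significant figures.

The integral term ∫_9^42 x^2 dx = 24453.0.
Endpoint term: (f(9) + f(42))/2 = (81.0000 + 1764.00)/2 = 922.500.
Running total after boundary: 25375.5.
Order-1 term: 1/12 · (84.0000 − 18.0000) = 5.50000.
Running total after k=1: 25381.0.
Order-2 term: −1/720 · (0.00000 − 0.00000) = 0.00000.
Running total after k=2: 25381.0.
Order-3 term: 1/30240 · (0.00000 − 0.00000) = 0.00000.
Running total after k=3: 25381.0.
Order-4 term: −1/1209600 · (0.00000 − 0.00000) = 0.00000.

S_4 ≈ 25381.0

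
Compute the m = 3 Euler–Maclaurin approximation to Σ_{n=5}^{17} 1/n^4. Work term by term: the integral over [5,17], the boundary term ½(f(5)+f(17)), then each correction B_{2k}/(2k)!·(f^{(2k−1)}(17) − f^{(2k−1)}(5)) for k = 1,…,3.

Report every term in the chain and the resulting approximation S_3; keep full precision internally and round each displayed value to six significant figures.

S_3 ≈ 0.00350922

Integral: ∫_5^17 1/x^4 dx = 0.00259882.
½[f(5) + f(17)] = ½[0.00160000 + 1.19730e-05] = 0.000805987.
Running total after boundary: 0.00340481.
Order-1 term: 1/12 · (-2.81719e-06 − (-0.00128000)) = 0.000106432.
Running total after k=1: 0.00351124.
Order-2 term: −1/720 · (-2.92441e-07 − (-0.00153600)) = -2.13293e-06.
Running total after k=2: 0.00350910.
Order-3 term: 1/30240 · (-5.66668e-08 − (-0.00344064)) = 1.13776e-07.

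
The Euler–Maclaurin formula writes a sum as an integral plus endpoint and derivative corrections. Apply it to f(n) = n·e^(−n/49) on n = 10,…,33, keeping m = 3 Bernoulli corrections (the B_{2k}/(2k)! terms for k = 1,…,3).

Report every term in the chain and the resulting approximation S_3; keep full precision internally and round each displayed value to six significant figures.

∫_10^33 x·e^(−x/49) dx evaluates to 308.385.
½[f(10) + f(33)] = ½[8.15396 + 16.8279] = 12.4909.
Running total after boundary: 320.876.
Correction k=1: B_{2}/2! · (f^{(1)}(33) − f^{(1)}(10)) = 1/12 · (0.166510 − 0.648988) = -0.0402066.
Partial sum through k=1: 320.836.
Correction k=2: B_{4}/4! · (f^{(3)}(33) − f^{(3)}(10)) = −1/720 · (0.000494120 − 0.000949513) = 6.32490e-07.
Partial sum through k=2: 320.836.
Correction k=3: B_{6}/6! · (f^{(5)}(33) − f^{(5)}(10)) = 1/30240 · (3.82711e-07 − 6.78353e-07) = -9.77652e-12.

S_3 ≈ 320.836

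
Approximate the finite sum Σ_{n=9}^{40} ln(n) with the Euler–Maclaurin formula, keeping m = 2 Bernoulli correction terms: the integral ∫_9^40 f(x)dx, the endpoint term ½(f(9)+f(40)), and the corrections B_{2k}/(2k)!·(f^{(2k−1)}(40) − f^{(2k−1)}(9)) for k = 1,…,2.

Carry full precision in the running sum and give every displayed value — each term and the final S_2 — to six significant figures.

S_2 ≈ 99.7160

The integral term ∫_9^40 ln(x) dx = 96.7802.
½[f(9) + f(40)] = ½[2.19722 + 3.68888] = 2.94305.
Integral + boundary = 99.7232.
Order-1 term: 1/12 · (0.0250000 − 0.111111) = -0.00717593.
Running total after k=1: 99.7160.
Order-2 term: −1/720 · (3.12500e-05 − 0.00274348) = 3.76699e-06.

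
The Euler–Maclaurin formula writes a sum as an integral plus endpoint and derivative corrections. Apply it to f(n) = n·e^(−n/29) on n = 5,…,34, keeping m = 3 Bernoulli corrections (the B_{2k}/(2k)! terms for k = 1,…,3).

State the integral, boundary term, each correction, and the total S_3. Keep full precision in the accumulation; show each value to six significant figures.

Integral: ∫_5^34 x·e^(−x/29) dx = 264.175.
Boundary: ½(f(5) + f(34)) = ½(4.20815 + 10.5270) = 7.36759.
Running total after boundary: 271.542.
Order-1 term: 1/12 · (-0.0533825 − 0.696522) = -0.0624921.
Partial sum through k=1: 271.480.
Order-2 term: −1/720 · (0.000672836 − 0.00282971) = 2.99565e-06.
Partial sum through k=2: 271.480.
Order-3 term: 1/30240 · (1.67556e-06 − 5.74460e-06) = -1.34558e-10.

S_3 ≈ 271.480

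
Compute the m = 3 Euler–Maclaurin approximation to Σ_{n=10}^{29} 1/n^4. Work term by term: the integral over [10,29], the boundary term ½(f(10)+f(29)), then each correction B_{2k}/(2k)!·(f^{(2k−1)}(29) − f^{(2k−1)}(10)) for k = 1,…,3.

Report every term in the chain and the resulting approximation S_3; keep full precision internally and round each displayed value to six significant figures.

∫_10^29 1/x^4 dx evaluates to 0.000319666.
½[f(10) + f(29)] = ½[0.000100000 + 1.41387e-06] = 5.07069e-05.
So far: 0.000370373.
Order-1 term: 1/12 · (-1.95016e-07 − (-4.00000e-05)) = 3.31708e-06.
Partial sum through k=1: 0.000373690.
Order-2 term: −1/720 · (-6.95657e-09 − (-1.20000e-05)) = -1.66570e-08.
Partial sum through k=2: 0.000373673.
Order-3 term: 1/30240 · (-4.63220e-10 − (-6.72000e-06)) = 2.22207e-10.

S_3 ≈ 0.000373674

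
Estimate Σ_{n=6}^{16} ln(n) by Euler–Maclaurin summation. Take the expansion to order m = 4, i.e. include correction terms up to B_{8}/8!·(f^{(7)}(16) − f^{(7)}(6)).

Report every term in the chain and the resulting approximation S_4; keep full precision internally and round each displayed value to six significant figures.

∫_6^16 ln(x) dx evaluates to 23.6109.
Boundary: ½(f(6) + f(16)) = ½(1.79176 + 2.77259) = 2.28217.
So far: 25.8930.
Order-1 term: 1/12 · (0.0625000 − 0.166667) = -0.00868056.
Partial sum through k=1: 25.8844.
Order-2 term: −1/720 · (0.000488281 − 0.00925926) = 1.21819e-05.
Partial sum through k=2: 25.8844.
Order-3 term: 1/30240 · (2.28882e-05 − 0.00308642) = -1.01307e-07.
Partial sum through k=3: 25.8844.
Order-4 term: −1/1209600 · (2.68221e-06 − 0.00257202) = 2.12412e-09.

S_4 ≈ 25.8844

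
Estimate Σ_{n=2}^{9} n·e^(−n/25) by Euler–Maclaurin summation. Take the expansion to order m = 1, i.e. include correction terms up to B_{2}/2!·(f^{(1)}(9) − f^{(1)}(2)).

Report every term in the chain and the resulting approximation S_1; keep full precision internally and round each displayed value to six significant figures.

S_1 ≈ 34.1078

The integral term ∫_2^9 x·e^(−x/25) dx = 30.0787.
Endpoint term: (f(2) + f(9))/2 = (1.84623 + 6.27909)/2 = 4.06266.
Running total after boundary: 34.1413.
Order-1 term: 1/12 · (0.446513 − 0.849267) = -0.0335628.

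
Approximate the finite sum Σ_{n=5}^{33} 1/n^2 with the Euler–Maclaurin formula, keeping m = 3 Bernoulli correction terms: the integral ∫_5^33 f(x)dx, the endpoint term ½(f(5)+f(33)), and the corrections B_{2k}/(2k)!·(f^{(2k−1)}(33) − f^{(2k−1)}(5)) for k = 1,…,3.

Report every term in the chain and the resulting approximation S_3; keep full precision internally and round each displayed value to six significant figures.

The integral term ∫_5^33 1/x^2 dx = 0.169697.
Endpoint term: (f(5) + f(33))/2 = (0.0400000 + 0.000918274)/2 = 0.0204591.
So far: 0.190156.
Order-1 term: 1/12 · (-5.56529e-05 − (-0.0160000)) = 0.00132870.
Running total after k=1: 0.191485.
Order-2 term: −1/720 · (-6.13256e-07 − (-0.00768000)) = -1.06658e-05.
Running total after k=2: 0.191474.
Order-3 term: 1/30240 · (-1.68941e-08 − (-0.00921600)) = 3.04761e-07.

S_3 ≈ 0.191474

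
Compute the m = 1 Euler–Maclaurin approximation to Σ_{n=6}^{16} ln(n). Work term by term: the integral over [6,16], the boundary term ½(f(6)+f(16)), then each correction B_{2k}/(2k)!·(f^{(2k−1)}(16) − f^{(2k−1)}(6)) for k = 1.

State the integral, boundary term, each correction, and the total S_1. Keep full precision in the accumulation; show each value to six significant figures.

S_1 ≈ 25.8844

Integral: ∫_6^16 ln(x) dx = 23.6109.
Boundary: ½(f(6) + f(16)) = ½(1.79176 + 2.77259) = 2.28217.
Running total after boundary: 25.8930.
Order-1 term: 1/12 · (0.0625000 − 0.166667) = -0.00868056.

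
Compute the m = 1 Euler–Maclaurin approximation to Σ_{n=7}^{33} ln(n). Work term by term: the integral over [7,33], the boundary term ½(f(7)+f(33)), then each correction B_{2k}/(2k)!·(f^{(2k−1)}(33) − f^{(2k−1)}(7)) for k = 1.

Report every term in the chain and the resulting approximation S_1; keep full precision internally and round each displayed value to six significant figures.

S_1 ≈ 78.4752

Integral: ∫_7^33 ln(x) dx = 75.7634.
Endpoint term: (f(7) + f(33))/2 = (1.94591 + 3.49651)/2 = 2.72121.
So far: 78.4846.
Correction k=1: B_{2}/2! · (f^{(1)}(33) − f^{(1)}(7)) = 1/12 · (0.0303030 − 0.142857) = -0.00937951.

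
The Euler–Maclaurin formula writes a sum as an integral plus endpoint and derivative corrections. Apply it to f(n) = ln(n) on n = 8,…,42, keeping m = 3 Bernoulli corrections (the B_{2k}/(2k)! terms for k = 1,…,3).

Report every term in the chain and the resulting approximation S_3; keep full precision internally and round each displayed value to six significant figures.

S_3 ≈ 109.247

Integral: ∫_8^42 ln(x) dx = 106.347.
½[f(8) + f(42)] = ½[2.07944 + 3.73767] = 2.90856.
Integral + boundary = 109.255.
Correction k=1: B_{2}/2! · (f^{(1)}(42) − f^{(1)}(8)) = 1/12 · (0.0238095 − 0.125000) = -0.00843254.
After k=1: 109.247.
Correction k=2: B_{4}/4! · (f^{(3)}(42) − f^{(3)}(8)) = −1/720 · (2.69949e-05 − 0.00390625) = 5.38785e-06.
After k=2: 109.247.
Correction k=3: B_{6}/6! · (f^{(5)}(42) − f^{(5)}(8)) = 1/30240 · (1.83639e-07 − 0.000732422) = -2.42142e-08.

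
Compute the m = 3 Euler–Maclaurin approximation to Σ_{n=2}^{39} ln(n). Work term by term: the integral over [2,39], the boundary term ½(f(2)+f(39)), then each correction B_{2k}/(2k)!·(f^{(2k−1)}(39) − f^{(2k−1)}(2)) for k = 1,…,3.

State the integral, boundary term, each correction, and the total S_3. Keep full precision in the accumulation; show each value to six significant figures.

S_3 ≈ 106.632

The integral term ∫_2^39 ln(x) dx = 104.493.
½[f(2) + f(39)] = ½[0.693147 + 3.66356] = 2.17835.
Running total after boundary: 106.671.
Order-1 term: 1/12 · (0.0256410 − 0.500000) = -0.0395299.
Running total after k=1: 106.631.
Order-2 term: −1/720 · (3.37160e-05 − 0.250000) = 0.000347175.
Running total after k=2: 106.632.
Order-3 term: 1/30240 · (2.66004e-07 − 0.750000) = -2.48016e-05.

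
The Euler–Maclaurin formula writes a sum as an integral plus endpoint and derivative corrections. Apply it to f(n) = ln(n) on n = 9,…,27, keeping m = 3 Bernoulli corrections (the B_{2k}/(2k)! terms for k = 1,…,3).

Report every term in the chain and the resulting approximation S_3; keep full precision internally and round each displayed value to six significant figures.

Integral: ∫_9^27 ln(x) dx = 51.2126.
Boundary: ½(f(9) + f(27)) = ½(2.19722 + 3.29584) = 2.74653.
Integral + boundary = 53.9591.
Order-1 term: 1/12 · (0.0370370 − 0.111111) = -0.00617284.
Partial sum through k=1: 53.9529.
Order-2 term: −1/720 · (0.000101611 − 0.00274348) = 3.66927e-06.
Partial sum through k=2: 53.9529.
Order-3 term: 1/30240 · (1.67260e-06 − 0.000406442) = -1.33852e-08.

S_3 ≈ 53.9529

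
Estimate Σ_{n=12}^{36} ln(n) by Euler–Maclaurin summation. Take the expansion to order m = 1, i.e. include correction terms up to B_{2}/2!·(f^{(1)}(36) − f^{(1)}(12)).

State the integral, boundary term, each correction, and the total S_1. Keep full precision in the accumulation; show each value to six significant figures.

∫_12^36 ln(x) dx evaluates to 75.1878.
Boundary: ½(f(12) + f(36)) = ½(2.48491 + 3.58352) = 3.03421.
So far: 78.2220.
Correction k=1: B_{2}/2! · (f^{(1)}(36) − f^{(1)}(12)) = 1/12 · (0.0277778 − 0.0833333) = -0.00462963.

S_1 ≈ 78.2174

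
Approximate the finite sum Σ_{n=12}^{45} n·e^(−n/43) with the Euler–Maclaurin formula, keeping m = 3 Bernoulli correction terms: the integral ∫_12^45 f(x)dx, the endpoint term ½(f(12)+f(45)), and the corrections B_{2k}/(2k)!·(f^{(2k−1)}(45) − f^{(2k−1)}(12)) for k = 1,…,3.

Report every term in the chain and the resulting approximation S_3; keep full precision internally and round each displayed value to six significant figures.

∫_12^45 x·e^(−x/43) dx evaluates to 460.300.
½[f(12) + f(45)] = ½[9.07785 + 15.8022] = 12.4400.
Running total after boundary: 472.740.
k=1: B_{2}/(2)! × [f^{(1)}(45) − f^{(1)}(12)] = 1/12 × (-0.0163331 − 0.545374) = -0.0468090.
Running total after k=1: 472.694.
k=2: B_{4}/(4)! × [f^{(3)}(45) − f^{(3)}(12)] = −1/720 × (0.000371005 − 0.00111322) = 1.03086e-06.
Running total after k=2: 472.694.
k=3: B_{6}/(6)! × [f^{(5)}(45) − f^{(5)}(12)] = 1/30240 × (4.06081e-07 − 1.04461e-06) = -2.11155e-11.

S_3 ≈ 472.694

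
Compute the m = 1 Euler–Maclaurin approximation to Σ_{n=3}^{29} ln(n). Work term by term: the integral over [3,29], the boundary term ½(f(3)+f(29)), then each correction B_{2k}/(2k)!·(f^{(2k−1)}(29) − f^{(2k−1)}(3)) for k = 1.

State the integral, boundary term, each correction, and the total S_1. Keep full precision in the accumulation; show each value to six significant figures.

S_1 ≈ 70.5638

Integral: ∫_3^29 ln(x) dx = 68.3557.
½[f(3) + f(29)] = ½[1.09861 + 3.36730] = 2.23295.
So far: 70.5887.
Order-1 term: 1/12 · (0.0344828 − 0.333333) = -0.0249042.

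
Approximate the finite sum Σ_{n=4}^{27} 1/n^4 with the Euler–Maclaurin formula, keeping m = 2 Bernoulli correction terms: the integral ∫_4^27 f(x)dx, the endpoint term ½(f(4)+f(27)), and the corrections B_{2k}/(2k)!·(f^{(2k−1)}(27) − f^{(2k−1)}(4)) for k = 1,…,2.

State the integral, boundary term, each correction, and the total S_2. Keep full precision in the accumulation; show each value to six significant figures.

S_2 ≈ 0.00746079

∫_4^27 1/x^4 dx evaluates to 0.00519140.
½[f(4) + f(27)] = ½[0.00390625 + 1.88168e-06] = 0.00195407.
Running total after boundary: 0.00714546.
k=1: B_{2}/(2)! × [f^{(1)}(27) − f^{(1)}(4)] = 1/12 × (-2.78767e-07 − (-0.00390625)) = 0.000325498.
Partial sum through k=1: 0.00747096.
k=2: B_{4}/(4)! × [f^{(3)}(27) − f^{(3)}(4)] = −1/720 × (-1.14719e-08 − (-0.00732422)) = -1.01725e-05.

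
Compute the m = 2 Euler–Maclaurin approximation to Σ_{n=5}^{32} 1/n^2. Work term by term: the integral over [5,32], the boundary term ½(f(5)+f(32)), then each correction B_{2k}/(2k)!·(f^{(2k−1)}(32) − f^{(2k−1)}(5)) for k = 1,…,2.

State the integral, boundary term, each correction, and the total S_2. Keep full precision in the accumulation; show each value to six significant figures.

S_2 ≈ 0.190556

Integral: ∫_5^32 1/x^2 dx = 0.168750.
Endpoint term: (f(5) + f(32))/2 = (0.0400000 + 0.000976562)/2 = 0.0204883.
So far: 0.189238.
k=1: B_{2}/(2)! × [f^{(1)}(32) − f^{(1)}(5)] = 1/12 × (-6.10352e-05 − (-0.0160000)) = 0.00132825.
After k=1: 0.190567.
k=2: B_{4}/(4)! × [f^{(3)}(32) − f^{(3)}(5)] = −1/720 × (-7.15256e-07 − (-0.00768000)) = -1.06657e-05.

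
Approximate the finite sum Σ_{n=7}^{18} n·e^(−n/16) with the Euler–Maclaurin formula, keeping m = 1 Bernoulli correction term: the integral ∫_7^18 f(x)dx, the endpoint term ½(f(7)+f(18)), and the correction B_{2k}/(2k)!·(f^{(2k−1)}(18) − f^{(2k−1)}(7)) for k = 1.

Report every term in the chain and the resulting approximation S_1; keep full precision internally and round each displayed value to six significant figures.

∫_7^18 x·e^(−x/16) dx evaluates to 60.9877.
Boundary: ½(f(7) + f(18)) = ½(4.51954 + 5.84374) = 5.18164.
Running total after boundary: 66.1694.
k=1: B_{2}/(2)! × [f^{(1)}(18) − f^{(1)}(7)] = 1/12 × (-0.0405816 − 0.363177) = -0.0336466.

S_1 ≈ 66.1357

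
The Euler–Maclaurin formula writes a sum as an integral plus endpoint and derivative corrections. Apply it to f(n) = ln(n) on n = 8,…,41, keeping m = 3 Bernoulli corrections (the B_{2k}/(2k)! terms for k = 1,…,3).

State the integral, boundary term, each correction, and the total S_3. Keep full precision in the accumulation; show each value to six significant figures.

S_3 ≈ 105.509

Integral: ∫_8^41 ln(x) dx = 102.621.
½[f(8) + f(41)] = ½[2.07944 + 3.71357] = 2.89651.
Running total after boundary: 105.517.
Order-1 term: 1/12 · (0.0243902 − 0.125000) = -0.00838415.
After k=1: 105.509.
Order-2 term: −1/720 · (2.90187e-05 − 0.00390625) = 5.38504e-06.
After k=2: 105.509.
Order-3 term: 1/30240 · (2.07153e-07 − 0.000732422) = -2.42134e-08.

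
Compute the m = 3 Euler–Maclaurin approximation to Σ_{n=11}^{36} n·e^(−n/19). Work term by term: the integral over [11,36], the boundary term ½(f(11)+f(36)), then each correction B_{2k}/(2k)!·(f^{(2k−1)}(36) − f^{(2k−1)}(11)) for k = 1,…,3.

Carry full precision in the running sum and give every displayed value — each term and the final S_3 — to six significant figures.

S_3 ≈ 168.112

The integral term ∫_11^36 x·e^(−x/19) dx = 162.354.
½[f(11) + f(36)] = ½[6.16537 + 5.41288] = 5.78913.
Running total after boundary: 168.143.
Order-1 term: 1/12 · (-0.134531 − 0.235995) = -0.0308771.
Partial sum through k=1: 168.112.
Order-2 term: −1/720 · (0.000460346 − 0.00375892) = 4.58136e-06.
Partial sum through k=2: 168.112.
Order-3 term: 1/30240 · (3.58270e-06 − 1.90142e-05) = -5.10300e-10.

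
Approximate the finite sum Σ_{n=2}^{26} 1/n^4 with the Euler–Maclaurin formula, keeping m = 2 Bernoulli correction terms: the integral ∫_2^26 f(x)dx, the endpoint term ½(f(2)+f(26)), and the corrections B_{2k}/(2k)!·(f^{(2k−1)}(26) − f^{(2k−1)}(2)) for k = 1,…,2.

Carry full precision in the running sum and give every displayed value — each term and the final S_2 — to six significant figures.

S_2 ≈ 0.0820134

The integral term ∫_2^26 1/x^4 dx = 0.0416477.
Boundary: ½(f(2) + f(26)) = ½(0.0625000 + 2.18830e-06) = 0.0312511.
Running total after boundary: 0.0728988.
Correction k=1: B_{2}/2! · (f^{(1)}(26) − f^{(1)}(2)) = 1/12 · (-3.36661e-07 − (-0.125000)) = 0.0104166.
Partial sum through k=1: 0.0833154.
Correction k=2: B_{4}/4! · (f^{(3)}(26) − f^{(3)}(2)) = −1/720 · (-1.49406e-08 − (-0.937500)) = -0.00130208.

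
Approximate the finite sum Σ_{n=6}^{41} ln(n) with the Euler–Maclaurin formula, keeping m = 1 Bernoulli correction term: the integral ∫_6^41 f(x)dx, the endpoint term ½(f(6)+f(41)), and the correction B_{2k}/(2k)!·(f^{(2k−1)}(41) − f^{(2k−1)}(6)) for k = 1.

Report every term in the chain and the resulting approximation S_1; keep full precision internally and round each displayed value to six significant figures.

S_1 ≈ 109.247

∫_6^41 ln(x) dx evaluates to 106.506.
½[f(6) + f(41)] = ½[1.79176 + 3.71357] = 2.75267.
Integral + boundary = 109.259.
Correction k=1: B_{2}/2! · (f^{(1)}(41) − f^{(1)}(6)) = 1/12 · (0.0243902 − 0.166667) = -0.0118564.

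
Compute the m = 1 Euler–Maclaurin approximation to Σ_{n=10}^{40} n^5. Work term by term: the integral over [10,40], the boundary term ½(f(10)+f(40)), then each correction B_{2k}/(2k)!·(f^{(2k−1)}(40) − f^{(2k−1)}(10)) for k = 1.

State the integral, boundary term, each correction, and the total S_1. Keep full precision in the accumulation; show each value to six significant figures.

S_1 ≈ 7.34812e+08

∫_10^40 x^5 dx evaluates to 6.82500e+08.
Boundary: ½(f(10) + f(40)) = ½(100000 + 1.02400e+08) = 5.12500e+07.
So far: 7.33750e+08.
Correction k=1: B_{2}/2! · (f^{(1)}(40) − f^{(1)}(10)) = 1/12 · (1.28000e+07 − 50000.0) = 1.06250e+06.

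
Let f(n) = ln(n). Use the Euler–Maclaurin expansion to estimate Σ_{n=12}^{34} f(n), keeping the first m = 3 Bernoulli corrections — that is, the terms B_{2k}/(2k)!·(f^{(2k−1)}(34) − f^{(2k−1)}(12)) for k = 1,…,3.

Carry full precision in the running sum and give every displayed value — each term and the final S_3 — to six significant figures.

The integral term ∫_12^34 ln(x) dx = 68.0774.
Endpoint term: (f(12) + f(34))/2 = (2.48491 + 3.52636)/2 = 3.00563.
Running total after boundary: 71.0830.
Correction k=1: B_{2}/2! · (f^{(1)}(34) − f^{(1)}(12)) = 1/12 · (0.0294118 − 0.0833333) = -0.00449346.
Running total after k=1: 71.0785.
Correction k=2: B_{4}/4! · (f^{(3)}(34) − f^{(3)}(12)) = −1/720 · (5.08854e-05 − 0.00115741) = 1.53684e-06.
Running total after k=2: 71.0785.
Correction k=3: B_{6}/6! · (f^{(5)}(34) − f^{(5)}(12)) = 1/30240 · (5.28222e-07 − 9.64506e-05) = -3.17204e-09.

S_3 ≈ 71.0785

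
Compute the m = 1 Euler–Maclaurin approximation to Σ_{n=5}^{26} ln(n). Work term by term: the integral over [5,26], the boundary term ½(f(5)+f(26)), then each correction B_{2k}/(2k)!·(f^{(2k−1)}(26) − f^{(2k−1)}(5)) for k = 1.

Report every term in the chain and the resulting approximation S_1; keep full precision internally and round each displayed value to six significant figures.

The integral term ∫_5^26 ln(x) dx = 55.6633.
½[f(5) + f(26)] = ½[1.60944 + 3.25810] = 2.43377.
Running total after boundary: 58.0971.
Order-1 term: 1/12 · (0.0384615 − 0.200000) = -0.0134615.

S_1 ≈ 58.0836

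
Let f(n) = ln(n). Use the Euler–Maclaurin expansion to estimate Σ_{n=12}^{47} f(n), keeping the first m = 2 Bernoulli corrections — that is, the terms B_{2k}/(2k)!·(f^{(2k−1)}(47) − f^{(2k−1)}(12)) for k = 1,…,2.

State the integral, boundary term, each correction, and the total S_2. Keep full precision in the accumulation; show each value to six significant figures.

S_2 ≈ 119.300

Integral: ∫_12^47 ln(x) dx = 116.138.
Boundary: ½(f(12) + f(47)) = ½(2.48491 + 3.85015) = 3.16753.
Running total after boundary: 119.306.
Order-1 term: 1/12 · (0.0212766 − 0.0833333) = -0.00517139.
Partial sum through k=1: 119.300.
Order-2 term: −1/720 · (1.92636e-05 − 0.00115741) = 1.58076e-06.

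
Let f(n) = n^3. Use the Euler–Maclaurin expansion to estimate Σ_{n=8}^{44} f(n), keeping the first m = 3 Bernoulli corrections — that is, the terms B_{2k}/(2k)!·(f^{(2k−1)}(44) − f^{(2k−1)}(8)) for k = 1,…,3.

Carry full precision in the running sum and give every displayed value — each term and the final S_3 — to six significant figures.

∫_8^44 x^3 dx evaluates to 936000.
½[f(8) + f(44)] = ½[512.000 + 85184.0] = 42848.0.
Integral + boundary = 978848.
k=1: B_{2}/(2)! × [f^{(1)}(44) − f^{(1)}(8)] = 1/12 × (5808.00 − 192.000) = 468.000.
Partial sum through k=1: 979316.
k=2: B_{4}/(4)! × [f^{(3)}(44) − f^{(3)}(8)] = −1/720 × (6.00000 − 6.00000) = 0.00000.
Partial sum through k=2: 979316.
k=3: B_{6}/(6)! × [f^{(5)}(44) − f^{(5)}(8)] = 1/30240 × (0.00000 − 0.00000) = 0.00000.

S_3 ≈ 979316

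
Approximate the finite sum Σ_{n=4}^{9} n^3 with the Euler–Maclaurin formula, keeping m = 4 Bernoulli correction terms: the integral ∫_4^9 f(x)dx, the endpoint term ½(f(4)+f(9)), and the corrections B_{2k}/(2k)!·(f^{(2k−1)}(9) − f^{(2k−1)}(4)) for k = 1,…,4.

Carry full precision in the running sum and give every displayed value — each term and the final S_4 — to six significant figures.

S_4 ≈ 1989.00

Integral: ∫_4^9 x^3 dx = 1576.25.
½[f(4) + f(9)] = ½[64.0000 + 729.000] = 396.500.
Running total after boundary: 1972.75.
Correction k=1: B_{2}/2! · (f^{(1)}(9) − f^{(1)}(4)) = 1/12 · (243.000 − 48.0000) = 16.2500.
After k=1: 1989.00.
Correction k=2: B_{4}/4! · (f^{(3)}(9) − f^{(3)}(4)) = −1/720 · (6.00000 − 6.00000) = 0.00000.
After k=2: 1989.00.
Correction k=3: B_{6}/6! · (f^{(5)}(9) − f^{(5)}(4)) = 1/30240 · (0.00000 − 0.00000) = 0.00000.
After k=3: 1989.00.
Correction k=4: B_{8}/8! · (f^{(7)}(9) − f^{(7)}(4)) = −1/1209600 · (0.00000 − 0.00000) = 0.00000.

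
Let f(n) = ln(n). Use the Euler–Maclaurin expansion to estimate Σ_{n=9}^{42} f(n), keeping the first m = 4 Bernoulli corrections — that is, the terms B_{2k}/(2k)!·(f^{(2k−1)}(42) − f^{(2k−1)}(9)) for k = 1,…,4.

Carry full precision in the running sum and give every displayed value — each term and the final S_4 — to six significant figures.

Integral: ∫_9^42 ln(x) dx = 104.207.
Endpoint term: (f(9) + f(42))/2 = (2.19722 + 3.73767)/2 = 2.96745.
Integral + boundary = 107.175.
Order-1 term: 1/12 · (0.0238095 − 0.111111) = -0.00727513.
Partial sum through k=1: 107.167.
Order-2 term: −1/720 · (2.69949e-05 − 0.00274348) = 3.77290e-06.
Partial sum through k=2: 107.167.
Order-3 term: 1/30240 · (1.83639e-07 − 0.000406442) = -1.34345e-08.
Partial sum through k=3: 107.167.
Order-4 term: −1/1209600 · (3.12311e-09 − 0.000150534) = 1.24447e-10.

S_4 ≈ 107.167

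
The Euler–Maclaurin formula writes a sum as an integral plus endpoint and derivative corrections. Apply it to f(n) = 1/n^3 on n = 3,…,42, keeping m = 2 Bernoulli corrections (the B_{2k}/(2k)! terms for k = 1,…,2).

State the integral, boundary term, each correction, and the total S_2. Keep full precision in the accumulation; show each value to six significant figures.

S_2 ≈ 0.0767694

The integral term ∫_3^42 1/x^3 dx = 0.0552721.
Boundary: ½(f(3) + f(42)) = ½(0.0370370 + 1.34975e-05) = 0.0185253.
So far: 0.0737974.
k=1: B_{2}/(2)! × [f^{(1)}(42) − f^{(1)}(3)] = 1/12 × (-9.64104e-07 − (-0.0370370)) = 0.00308634.
After k=1: 0.0768837.
k=2: B_{4}/(4)! × [f^{(3)}(42) − f^{(3)}(3)] = −1/720 × (-1.09309e-08 − (-0.0823045)) = -0.000114312.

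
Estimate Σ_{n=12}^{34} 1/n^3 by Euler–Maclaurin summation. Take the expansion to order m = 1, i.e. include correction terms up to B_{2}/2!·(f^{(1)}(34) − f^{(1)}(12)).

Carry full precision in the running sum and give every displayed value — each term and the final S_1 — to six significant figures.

Integral: ∫_12^34 1/x^3 dx = 0.00303970.
½[f(12) + f(34)] = ½[0.000578704 + 2.54427e-05] = 0.000302073.
So far: 0.00334177.
Order-1 term: 1/12 · (-2.24494e-06 − (-0.000144676)) = 1.18692e-05.

S_1 ≈ 0.00335364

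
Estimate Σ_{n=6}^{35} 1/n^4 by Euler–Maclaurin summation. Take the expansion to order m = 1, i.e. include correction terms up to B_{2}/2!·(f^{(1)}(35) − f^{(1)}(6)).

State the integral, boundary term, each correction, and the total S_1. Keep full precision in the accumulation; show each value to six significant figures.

The integral term ∫_6^35 1/x^4 dx = 0.00153544.
Endpoint term: (f(6) + f(35))/2 = (0.000771605 + 6.66389e-07)/2 = 0.000386136.
Integral + boundary = 0.00192157.
Order-1 term: 1/12 · (-7.61587e-08 − (-0.000514403)) = 4.28606e-05.

S_1 ≈ 0.00196443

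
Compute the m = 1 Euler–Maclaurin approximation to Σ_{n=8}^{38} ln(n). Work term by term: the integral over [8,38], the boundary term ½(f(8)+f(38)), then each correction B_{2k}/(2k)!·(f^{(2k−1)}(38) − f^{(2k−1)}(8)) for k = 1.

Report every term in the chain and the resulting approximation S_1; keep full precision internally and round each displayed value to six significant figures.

S_1 ≈ 94.4430

∫_8^38 ln(x) dx evaluates to 91.5927.
½[f(8) + f(38)] = ½[2.07944 + 3.63759] = 2.85851.
Running total after boundary: 94.4513.
Correction k=1: B_{2}/2! · (f^{(1)}(38) − f^{(1)}(8)) = 1/12 · (0.0263158 − 0.125000) = -0.00822368.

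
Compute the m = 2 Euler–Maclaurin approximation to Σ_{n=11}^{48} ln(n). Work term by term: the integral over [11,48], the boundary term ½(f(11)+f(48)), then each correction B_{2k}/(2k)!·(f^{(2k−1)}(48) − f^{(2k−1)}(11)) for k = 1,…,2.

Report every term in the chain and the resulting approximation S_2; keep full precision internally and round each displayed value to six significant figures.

S_2 ≈ 125.570

Integral: ∫_11^48 ln(x) dx = 122.441.
Boundary: ½(f(11) + f(48)) = ½(2.39790 + 3.87120) = 3.13455.
Integral + boundary = 125.575.
k=1: B_{2}/(2)! × [f^{(1)}(48) − f^{(1)}(11)] = 1/12 × (0.0208333 − 0.0909091) = -0.00583965.
Running total after k=1: 125.570.
k=2: B_{4}/(4)! × [f^{(3)}(48) − f^{(3)}(11)] = −1/720 × (1.80845e-05 − 0.00150263) = 2.06187e-06.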